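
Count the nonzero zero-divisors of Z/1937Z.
Z/1937Z has 160 nonzero zero-divisors

In Z/1937Z each nonzero element is either a unit (gcd with 1937 is 1) or a zero-divisor (gcd > 1). The number of units is φ(1937): factorise 1937 = 13 · 149, so φ(1937) = (13 − 1) · (149 − 1) = 12 · 148 = 1776. The nonzero elements number 1937 − 1 = 1936. Hence the nonzero zero-divisors number 1936 − 1776 = 160.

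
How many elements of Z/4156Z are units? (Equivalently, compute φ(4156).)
Z/4156Z has φ(4156) = 2076 units

An element a ∈ Z/4156Z is a unit iff gcd(a, 4156) = 1, so the number of units is φ(4156). φ is multiplicative, with φ(p^e) = p^e − p^(e−1). Factorise 4156 = 2^2 · 1039. Then
  φ(4156) = (2^2 − 2^1) · (1039 − 1) = 2 · 1038 = 2076.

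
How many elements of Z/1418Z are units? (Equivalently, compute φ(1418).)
An element a ∈ Z/1418Z is a unit iff gcd(a, 1418) = 1, so the number of units is φ(1418). φ is multiplicative, with φ(p^e) = p^e − p^(e−1). Factorise 1418 = 2 · 709. Then
  φ(1418) = (2 − 1) · (709 − 1) = 1 · 708 = 708.

Final answer: Z/1418Z has φ(1418) = 708 units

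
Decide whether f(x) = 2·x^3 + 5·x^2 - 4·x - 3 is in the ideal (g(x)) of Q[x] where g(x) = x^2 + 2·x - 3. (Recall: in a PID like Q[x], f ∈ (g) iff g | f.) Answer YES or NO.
In Q[x] the ideal (g) consists of all multiples of g, so f ∈ (g) iff g | f, i.e. iff the remainder of f on division by g is 0. Divide f by g (g is monic, so eliminate the leading term of the running remainder at each step):
  leading term 2·x^3: subtract (2·x)·g(x) = 2·x^3 + 4·x^2 - 6·x, leaving x^2 + 2·x - 3
  leading term x^2: subtract (1)·g(x) = x^2 + 2·x - 3, leaving 0
The remainder is 0, so f(x) = g(x) · h(x) with h(x) = 2·x + 1. Hence g | f, i.e. f ∈ (g).

Final answer: YES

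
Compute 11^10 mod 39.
10

Use repeated squaring. Binary(10) = 1010. Walk through the bits of the exponent 10 left-to-right: at each bit after the leading one, square the running value, then multiply by 11 if the bit is 1 (always reducing mod 39):
  bit 1 = 1 (leading): start with 11.
  bit 2 = 0: square 11^2 = 121 ≡ 4 (mod 39).
  bit 3 = 1: square 4^2 = 16; bit is 1, so multiply 16·11 = 176 ≡ 20 (mod 39).
  bit 4 = 0: square 20^2 = 400 ≡ 10 (mod 39).
Final value: 11^10 ≡ 10 (mod 39).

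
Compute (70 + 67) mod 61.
Reduce the summands first: 70 ≡ 9, 67 ≡ 6 (mod 61), so 70 + 67 ≡ 9 + 6 (mod 61). 9 + 6 = 15; 15 = 0·61 + 15, so (70 + 67) mod 61 = 15.

Final answer: 15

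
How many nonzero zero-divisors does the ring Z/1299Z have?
Z/1299Z has 434 nonzero zero-divisors

In Z/1299Z each nonzero element is either a unit (gcd with 1299 is 1) or a zero-divisor (gcd > 1). The number of units is φ(1299): factorise 1299 = 3 · 433, so φ(1299) = (3 − 1) · (433 − 1) = 2 · 432 = 864. The nonzero elements number 1299 − 1 = 1298. Hence the nonzero zero-divisors number 1298 − 864 = 434.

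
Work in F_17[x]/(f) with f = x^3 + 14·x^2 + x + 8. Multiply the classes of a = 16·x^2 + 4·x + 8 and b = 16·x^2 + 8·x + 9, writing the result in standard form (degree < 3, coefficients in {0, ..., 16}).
a · b ≡ 4·x^2 + 16·x + 8 (mod f(x))

Multiply as integer polynomials: a · b = 256·x^4 + 192·x^3 + 304·x^2 + 100·x + 72. Reducing coefficients mod 17: a · b ≡ x^4 + 5·x^3 + 15·x^2 + 15·x + 4. Now divide by f(x) = x^3 + 14·x^2 + x + 8 in F_17[x], eliminating the leading term at each step:
  leading term x^4: subtract (x)·f(x) = x^4 + 14·x^3 + x^2 + 8·x, leaving 8·x^3 + 14·x^2 + 7·x + 4 (coefficients mod 17)
  leading term 8·x^3: subtract (8)·f(x) = 8·x^3 + 10·x^2 + 8·x + 13, leaving 4·x^2 + 16·x + 8 (coefficients mod 17)
The degree is now < 3, so this is the remainder. Hence a · b ≡ 4·x^2 + 16·x + 8 in F_17[x]/(f).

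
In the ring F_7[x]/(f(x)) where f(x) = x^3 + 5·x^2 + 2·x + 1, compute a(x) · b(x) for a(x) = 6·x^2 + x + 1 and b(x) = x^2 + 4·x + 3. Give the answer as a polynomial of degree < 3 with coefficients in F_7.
a · b ≡ x^2 + 4·x + 1 (mod f(x))

Multiply as integer polynomials: a · b = 6·x^4 + 25·x^3 + 23·x^2 + 7·x + 3. Reducing coefficients mod 7: a · b ≡ 6·x^4 + 4·x^3 + 2·x^2 + 3. Now divide by f(x) = x^3 + 5·x^2 + 2·x + 1 in F_7[x], eliminating the leading term at each step:
  leading term 6·x^4: subtract (6·x)·f(x) = 6·x^4 + 2·x^3 + 5·x^2 + 6·x, leaving 2·x^3 + 4·x^2 + x + 3 (coefficients mod 7)
  leading term 2·x^3: subtract (2)·f(x) = 2·x^3 + 3·x^2 + 4·x + 2, leaving x^2 + 4·x + 1 (coefficients mod 7)
The degree is now < 3, so this is the remainder. Hence a · b ≡ x^2 + 4·x + 1 in F_7[x]/(f).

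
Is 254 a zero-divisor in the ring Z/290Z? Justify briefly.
gcd(254, 290) = 2 > 1, so 254 is not a unit in Z/290Z. In Z/nZ every nonzero non-unit is a zero-divisor: explicitly, take b = 290/gcd = 145 ≠ 0 (mod 290); then 254·145 = 36830 = 127·290, i.e. 254·145 ≡ 0 (mod 290). So 254 is a zero-divisor.

Final answer: YES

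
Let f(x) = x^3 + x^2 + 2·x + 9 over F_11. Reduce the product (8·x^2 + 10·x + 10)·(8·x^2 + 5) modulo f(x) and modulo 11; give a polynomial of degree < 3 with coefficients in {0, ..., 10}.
a · b ≡ 9·x^2 + 3·x + 5 (mod f(x))

Multiply as integer polynomials: a · b = 64·x^4 + 80·x^3 + 120·x^2 + 50·x + 50. Reducing coefficients mod 11: a · b ≡ 9·x^4 + 3·x^3 + 10·x^2 + 6·x + 6. Now divide by f(x) = x^3 + x^2 + 2·x + 9 in F_11[x], eliminating the leading term at each step:
  leading term 9·x^4: subtract (9·x)·f(x) = 9·x^4 + 9·x^3 + 7·x^2 + 4·x, leaving 5·x^3 + 3·x^2 + 2·x + 6 (coefficients mod 11)
  leading term 5·x^3: subtract (5)·f(x) = 5·x^3 + 5·x^2 + 10·x + 1, leaving 9·x^2 + 3·x + 5 (coefficients mod 11)
The degree is now < 3, so this is the remainder. Hence a · b ≡ 9·x^2 + 3·x + 5 in F_11[x]/(f).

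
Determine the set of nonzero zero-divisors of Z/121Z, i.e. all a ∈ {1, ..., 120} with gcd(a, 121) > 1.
nonzero zero-divisors of Z/121Z = {11, 22, 33, 44, 55, 66, 77, 88, 99, 110}

An element a ∈ Z/121Z (with a ≠ 0) is a zero-divisor iff gcd(a, 121) > 1 (because a is a unit precisely when gcd(a, n) = 1, and in Z/nZ every nonzero, non-unit element is a zero-divisor). Scan a = 1, ..., 120 and keep those with gcd(a, 121) > 1:
  gcd(11, 121) = 11, gcd(22, 121) = 11, gcd(33, 121) = 11, gcd(44, 121) = 11, gcd(55, 121) = 11, gcd(66, 121) = 11, gcd(77, 121) = 11, gcd(88, 121) = 11, gcd(99, 121) = 11, gcd(110, 121) = 11.
All other a ∈ {1, ..., 120} have gcd(a, 121) = 1 and are units. So the nonzero zero-divisors are exactly the 10 values of a appearing in this scan.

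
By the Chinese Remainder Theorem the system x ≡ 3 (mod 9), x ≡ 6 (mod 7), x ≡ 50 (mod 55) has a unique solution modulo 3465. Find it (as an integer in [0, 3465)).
The moduli 9, 7, 55 are pairwise coprime, so by the CRT there is a unique solution mod 9·7·55 = 3465.
Solve by successive substitution. Start with x ≡ 3 (mod 9).
  Combine with x ≡ 6 (mod 7): write x = 3 + 9·t and require 3 + 9·t ≡ 6 (mod 7), i.e. 9·t ≡ 6 − 3 ≡ 3 (mod 7). Since 9^(−1) ≡ 4 (mod 7) (9 ≡ 2 (mod 7)), t ≡ 4·3 ≡ 5 (mod 7). So x ≡ 3 + 9·5 = 48 (mod 63).
  Combine with x ≡ 50 (mod 55): write x = 48 + 63·t and require 48 + 63·t ≡ 50 (mod 55), i.e. 63·t ≡ 50 − 48 ≡ 2 (mod 55). Since 63^(−1) ≡ 7 (mod 55) (63 ≡ 8 (mod 55)), t ≡ 7·2 ≡ 14 (mod 55). So x ≡ 48 + 63·14 = 930 (mod 3465).
Unique solution in [0, 3465): x = 930.

Final answer: x ≡ 930 (mod 3465); the representative in [0, 3465) is 930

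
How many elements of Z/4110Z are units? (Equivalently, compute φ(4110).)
An element a ∈ Z/4110Z is a unit iff gcd(a, 4110) = 1, so the number of units is φ(4110). φ is multiplicative, with φ(p^e) = p^e − p^(e−1). Factorise 4110 = 2 · 3 · 5 · 137. Then
  φ(4110) = (2 − 1) · (3 − 1) · (5 − 1) · (137 − 1) = 1 · 2 · 4 · 136 = 1088.

Final answer: Z/4110Z has φ(4110) = 1088 units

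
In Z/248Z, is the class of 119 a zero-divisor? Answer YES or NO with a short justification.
NO

gcd(119, 248) = 1, so 119 is a unit in Z/248Z (it has a multiplicative inverse). A unit cannot be a zero-divisor: if 119·b ≡ 0 then multiplying both sides by 119^(−1) gives b ≡ 0. So 119 is not a zero-divisor.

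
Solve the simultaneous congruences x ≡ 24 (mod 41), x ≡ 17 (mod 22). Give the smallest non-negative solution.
x ≡ 721 (mod 902); the representative in [0, 902) is 721

The moduli 41, 22 are pairwise coprime, so by the CRT there is a unique solution mod 41·22 = 902.
Solve by successive substitution. Start with x ≡ 24 (mod 41).
  Combine with x ≡ 17 (mod 22): write x = 24 + 41·t and require 24 + 41·t ≡ 17 (mod 22), i.e. 41·t ≡ 17 − 24 ≡ 15 (mod 22). Since 41^(−1) ≡ 7 (mod 22) (41 ≡ 19 (mod 22)), t ≡ 7·15 ≡ 17 (mod 22). So x ≡ 24 + 41·17 = 721 (mod 902).
Unique solution in [0, 902): x = 721.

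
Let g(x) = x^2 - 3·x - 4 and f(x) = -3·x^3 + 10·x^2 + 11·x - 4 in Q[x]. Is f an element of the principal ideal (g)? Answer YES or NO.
NO

In Q[x] the ideal (g) consists of all multiples of g, so f ∈ (g) iff g | f, i.e. iff the remainder of f on division by g is 0. Divide f by g (g is monic, so eliminate the leading term of the running remainder at each step):
  leading term -3·x^3: subtract (-3·x)·g(x) = -3·x^3 + 9·x^2 + 12·x, leaving x^2 - x - 4
  leading term x^2: subtract (1)·g(x) = x^2 - 3·x - 4, leaving 2·x
The remainder r(x) = 2·x ≠ 0 (and deg r < deg g), so g ∤ f, i.e. f ∉ (g).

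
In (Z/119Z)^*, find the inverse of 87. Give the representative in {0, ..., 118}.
87^(−1) ≡ 26 (mod 119)

Apply the extended Euclidean algorithm to (119, 87), tracking rows (r, s, t) with s·119 + t·87 = r. Each division r_prev = q·r_cur + r_new produces the new row as (previous row) − q·(current row):
  row A: (119, 1, 0)   [1·119 + 0·87 = 119]
  row B: (87, 0, 1)   [0·119 + 1·87 = 87]
  119 = 1·87 + 32   → row C = row A − 1·row B = (32, 1, −1)   [check: 1·119 − 1·87 = 32]
  87 = 2·32 + 23   → row D = row B − 2·row C = (23, −2, 3)   [check: −2·119 + 3·87 = 23]
  32 = 1·23 + 9   → row E = row C − 1·row D = (9, 3, −4)   [check: 3·119 − 4·87 = 9]
  23 = 2·9 + 5   → row F = row D − 2·row E = (5, −8, 11)   [check: −8·119 + 11·87 = 5]
  9 = 1·5 + 4   → row G = row E − 1·row F = (4, 11, −15)   [check: 11·119 − 15·87 = 4]
  5 = 1·4 + 1   → row H = row F − 1·row G = (1, −19, 26)   [check: −19·119 + 26·87 = 1]
  4 = 4·1 + 0   → remainder 0, stop. gcd = 1 (last nonzero row H).
The gcd is 1, so 87 is invertible mod 119. The last nonzero row gives −19·119 + 26·87 = 1, so t = 26. So 87^(−1) ≡ 26 (mod 119). Verify: 87 · 26 = 2262 ≡ 1 (mod 119). ✓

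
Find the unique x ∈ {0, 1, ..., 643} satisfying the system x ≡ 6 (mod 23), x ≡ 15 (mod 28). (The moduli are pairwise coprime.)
x ≡ 351 (mod 644); the representative in [0, 644) is 351

The moduli 23, 28 are pairwise coprime, so by the CRT there is a unique solution mod 23·28 = 644.
Solve by successive substitution. Start with x ≡ 6 (mod 23).
  Combine with x ≡ 15 (mod 28): write x = 6 + 23·t and require 6 + 23·t ≡ 15 (mod 28), i.e. 23·t ≡ 15 − 6 ≡ 9 (mod 28). Since 23^(−1) ≡ 11 (mod 28), t ≡ 11·9 ≡ 15 (mod 28). So x ≡ 6 + 23·15 = 351 (mod 644).
Unique solution in [0, 644): x = 351.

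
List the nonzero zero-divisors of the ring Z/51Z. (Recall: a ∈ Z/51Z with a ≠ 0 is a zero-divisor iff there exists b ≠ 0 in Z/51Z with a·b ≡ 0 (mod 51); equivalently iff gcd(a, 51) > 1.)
nonzero zero-divisors of Z/51Z = {3, 6, 9, 12, 15, 17, 18, 21, 24, 27, 30, 33, 34, 36, 39, 42, 45, 48}

An element a ∈ Z/51Z (with a ≠ 0) is a zero-divisor iff gcd(a, 51) > 1 (because a is a unit precisely when gcd(a, n) = 1, and in Z/nZ every nonzero, non-unit element is a zero-divisor). Scan a = 1, ..., 50 and keep those with gcd(a, 51) > 1:
  gcd(3, 51) = 3, gcd(6, 51) = 3, gcd(9, 51) = 3, gcd(12, 51) = 3, gcd(15, 51) = 3, gcd(17, 51) = 17, gcd(18, 51) = 3, gcd(21, 51) = 3, gcd(24, 51) = 3, gcd(27, 51) = 3, gcd(30, 51) = 3, gcd(33, 51) = 3, gcd(34, 51) = 17, gcd(36, 51) = 3, gcd(39, 51) = 3, gcd(42, 51) = 3, gcd(45, 51) = 3, gcd(48, 51) = 3.
All other a ∈ {1, ..., 50} have gcd(a, 51) = 1 and are units. So the nonzero zero-divisors are exactly the 18 values of a appearing in this scan.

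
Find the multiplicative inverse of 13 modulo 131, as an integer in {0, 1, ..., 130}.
13^(−1) ≡ 121 (mod 131)

Apply the extended Euclidean algorithm to (131, 13), tracking rows (r, s, t) with s·131 + t·13 = r. Each division r_prev = q·r_cur + r_new produces the new row as (previous row) − q·(current row):
  row A: (131, 1, 0)   [1·131 + 0·13 = 131]
  row B: (13, 0, 1)   [0·131 + 1·13 = 13]
  131 = 10·13 + 1   → row C = row A − 10·row B = (1, 1, −10)   [check: 1·131 − 10·13 = 1]
  13 = 13·1 + 0   → remainder 0, stop. gcd = 1 (last nonzero row C).
The gcd is 1, so 13 is invertible mod 131. The last nonzero row gives 1·131 − 10·13 = 1, so t = −10. So 13^(−1) ≡ −10 ≡ 121 (mod 131). Verify: 13 · 121 = 1573 ≡ 1 (mod 131). ✓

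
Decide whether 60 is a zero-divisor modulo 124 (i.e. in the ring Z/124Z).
YES

gcd(60, 124) = 4 > 1, so 60 is not a unit in Z/124Z. In Z/nZ every nonzero non-unit is a zero-divisor: explicitly, take b = 124/gcd = 31 ≠ 0 (mod 124); then 60·31 = 1860 = 15·124, i.e. 60·31 ≡ 0 (mod 124). So 60 is a zero-divisor.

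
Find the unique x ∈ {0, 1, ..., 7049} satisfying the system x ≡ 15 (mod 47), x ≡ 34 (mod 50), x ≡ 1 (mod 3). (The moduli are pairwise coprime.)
x ≡ 3634 (mod 7050); the representative in [0, 7050) is 3634

The moduli 47, 50, 3 are pairwise coprime, so by the CRT there is a unique solution mod 47·50·3 = 7050.
Solve by successive substitution. Start with x ≡ 15 (mod 47).
  Combine with x ≡ 34 (mod 50): write x = 15 + 47·t and require 15 + 47·t ≡ 34 (mod 50), i.e. 47·t ≡ 34 − 15 ≡ 19 (mod 50). Since 47^(−1) ≡ 33 (mod 50), t ≡ 33·19 ≡ 27 (mod 50). So x ≡ 15 + 47·27 = 1284 (mod 2350).
  Combine with x ≡ 1 (mod 3): write x = 1284 + 2350·t and require 1284 + 2350·t ≡ 1 (mod 3), i.e. 2350·t ≡ 1 − 1284 ≡ 1 (mod 3). Since 2350^(−1) ≡ 1 (mod 3) (2350 ≡ 1 (mod 3)), t ≡ 1·1 ≡ 1 (mod 3). So x ≡ 1284 + 2350·1 = 3634 (mod 7050).
Unique solution in [0, 7050): x = 3634.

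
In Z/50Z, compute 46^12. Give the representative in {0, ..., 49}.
16

Use repeated squaring. Binary(12) = 1100. Walk through the bits of the exponent 12 left-to-right: at each bit after the leading one, square the running value, then multiply by 46 if the bit is 1 (always reducing mod 50):
  bit 1 = 1 (leading): start with 46.
  bit 2 = 1: square 46^2 = 2116 ≡ 16; bit is 1, so multiply 16·46 = 736 ≡ 36 (mod 50).
  bit 3 = 0: square 36^2 = 1296 ≡ 46 (mod 50).
  bit 4 = 0: square 46^2 = 2116 ≡ 16 (mod 50).
Final value: 46^12 ≡ 16 (mod 50).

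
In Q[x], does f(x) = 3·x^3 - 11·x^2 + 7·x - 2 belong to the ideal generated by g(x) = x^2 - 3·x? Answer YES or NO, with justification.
In Q[x] the ideal (g) consists of all multiples of g, so f ∈ (g) iff g | f, i.e. iff the remainder of f on division by g is 0. Divide f by g (g is monic, so eliminate the leading term of the running remainder at each step):
  leading term 3·x^3: subtract (3·x)·g(x) = 3·x^3 - 9·x^2, leaving -2·x^2 + 7·x - 2
  leading term -2·x^2: subtract (-2)·g(x) = -2·x^2 + 6·x, leaving x - 2
The remainder r(x) = x - 2 ≠ 0 (and deg r < deg g), so g ∤ f, i.e. f ∉ (g).

Final answer: NO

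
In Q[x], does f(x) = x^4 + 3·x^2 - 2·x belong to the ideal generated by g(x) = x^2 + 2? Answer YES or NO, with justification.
In Q[x] the ideal (g) consists of all multiples of g, so f ∈ (g) iff g | f, i.e. iff the remainder of f on division by g is 0. Divide f by g (g is monic, so eliminate the leading term of the running remainder at each step):
  leading term x^4: subtract (x^2)·g(x) = x^4 + 2·x^2, leaving x^2 - 2·x
  leading term x^2: subtract (1)·g(x) = x^2 + 2, leaving -2·x - 2
The remainder r(x) = -2·x - 2 ≠ 0 (and deg r < deg g), so g ∤ f, i.e. f ∉ (g).

Final answer: NO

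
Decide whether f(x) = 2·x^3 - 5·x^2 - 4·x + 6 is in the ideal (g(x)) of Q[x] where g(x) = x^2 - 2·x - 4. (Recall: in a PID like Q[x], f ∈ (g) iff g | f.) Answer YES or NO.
In Q[x] the ideal (g) consists of all multiples of g, so f ∈ (g) iff g | f, i.e. iff the remainder of f on division by g is 0. Divide f by g (g is monic, so eliminate the leading term of the running remainder at each step):
  leading term 2·x^3: subtract (2·x)·g(x) = 2·x^3 - 4·x^2 - 8·x, leaving -x^2 + 4·x + 6
  leading term -x^2: subtract (-1)·g(x) = -x^2 + 2·x + 4, leaving 2·x + 2
The remainder r(x) = 2·x + 2 ≠ 0 (and deg r < deg g), so g ∤ f, i.e. f ∉ (g).

Final answer: NO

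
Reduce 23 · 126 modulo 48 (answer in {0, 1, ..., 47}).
Reduce the factors first: 126 ≡ 30 (mod 48), so 23 · 126 ≡ 23 · 30 (mod 48). 23 · 30 = 690. Dividing by 48: 690 = 14·48 + 18. So (23 · 126) mod 48 = 18.

Final answer: 18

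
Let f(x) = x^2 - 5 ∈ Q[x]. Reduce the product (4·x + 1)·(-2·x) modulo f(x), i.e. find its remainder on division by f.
First multiply in Q[x] without reducing: a · b = -8·x^2 - 2·x. Now divide by f(x) = x^2 - 5, eliminating the leading term at each step:
  leading term -8·x^2: subtract (-8)·f(x) = 40 - 8·x^2, leaving -2·x - 40
The degree is now < 2, so this is the remainder. Hence a · b ≡ -2·x - 40 in Q[x]/(f).

Final answer: a · b ≡ -2·x - 40 (mod f(x))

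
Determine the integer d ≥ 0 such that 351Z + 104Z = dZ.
In the PID Z, (a, b) is generated by gcd(a, b). Compute gcd(351, 104) with the extended Euclidean algorithm, tracking rows (r, s, t) with s·351 + t·104 = r:
  row A: (351, 1, 0)   [1·351 + 0·104 = 351]
  row B: (104, 0, 1)   [0·351 + 1·104 = 104]
  351 = 3·104 + 39   → row C = row A − 3·row B = (39, 1, −3)   [check: 1·351 − 3·104 = 39]
  104 = 2·39 + 26   → row D = row B − 2·row C = (26, −2, 7)   [check: −2·351 + 7·104 = 26]
  39 = 1·26 + 13   → row E = row C − 1·row D = (13, 3, −10)   [check: 3·351 − 10·104 = 13]
  26 = 2·13 + 0   → remainder 0, stop. gcd = 13 (last nonzero row E).
So gcd(351, 104) = 13, with Bézout identity 3·351 − 10·104 = 13. Containment (⊇): the Bézout identity exhibits 13 as an element of (351, 104), giving (13) ⊆ (351, 104). Containment (⊆): since 13 | 351 and 13 | 104 (351 = 13·27, 104 = 13·8), every Z-linear combination of 351 and 104 is divisible by 13, so (351, 104) ⊆ (13). Therefore (351, 104) = (13), d = 13.

Final answer: (351, 104) = (13); d = 13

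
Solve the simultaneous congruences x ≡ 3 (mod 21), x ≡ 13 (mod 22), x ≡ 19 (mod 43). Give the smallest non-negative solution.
The moduli 21, 22, 43 are pairwise coprime, so by the CRT there is a unique solution mod 21·22·43 = 19866.
Solve by successive substitution. Start with x ≡ 3 (mod 21).
  Combine with x ≡ 13 (mod 22): write x = 3 + 21·t and require 3 + 21·t ≡ 13 (mod 22), i.e. 21·t ≡ 13 − 3 ≡ 10 (mod 22). Since 21^(−1) ≡ 21 (mod 22), t ≡ 21·10 ≡ 12 (mod 22). So x ≡ 3 + 21·12 = 255 (mod 462).
  Combine with x ≡ 19 (mod 43): write x = 255 + 462·t and require 255 + 462·t ≡ 19 (mod 43), i.e. 462·t ≡ 19 − 255 ≡ 22 (mod 43). Since 462^(−1) ≡ 39 (mod 43) (462 ≡ 32 (mod 43)), t ≡ 39·22 ≡ 41 (mod 43). So x ≡ 255 + 462·41 = 19197 (mod 19866).
Unique solution in [0, 19866): x = 19197.

Final answer: x ≡ 19197 (mod 19866); the representative in [0, 19866) is 19197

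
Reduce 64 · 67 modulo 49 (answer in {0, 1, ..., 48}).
25

Reduce the factors first: 64 ≡ 15, 67 ≡ 18 (mod 49), so 64 · 67 ≡ 15 · 18 (mod 49). 15 · 18 = 270. Dividing by 49: 270 = 5·49 + 25. So (64 · 67) mod 49 = 25.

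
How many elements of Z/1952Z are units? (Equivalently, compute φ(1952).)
Z/1952Z has φ(1952) = 960 units

An element a ∈ Z/1952Z is a unit iff gcd(a, 1952) = 1, so the number of units is φ(1952). φ is multiplicative, with φ(p^e) = p^e − p^(e−1). Factorise 1952 = 2^5 · 61. Then
  φ(1952) = (2^5 − 2^4) · (61 − 1) = 16 · 60 = 960.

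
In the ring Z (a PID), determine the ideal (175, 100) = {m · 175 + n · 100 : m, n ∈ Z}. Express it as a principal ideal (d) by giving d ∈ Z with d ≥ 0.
(175, 100) = (25); d = 25

In the PID Z, (a, b) is generated by gcd(a, b). Compute gcd(175, 100) with the extended Euclidean algorithm, tracking rows (r, s, t) with s·175 + t·100 = r:
  row A: (175, 1, 0)   [1·175 + 0·100 = 175]
  row B: (100, 0, 1)   [0·175 + 1·100 = 100]
  175 = 1·100 + 75   → row C = row A − 1·row B = (75, 1, −1)   [check: 1·175 − 1·100 = 75]
  100 = 1·75 + 25   → row D = row B − 1·row C = (25, −1, 2)   [check: −1·175 + 2·100 = 25]
  75 = 3·25 + 0   → remainder 0, stop. gcd = 25 (last nonzero row D).
So gcd(175, 100) = 25, with Bézout identity −1·175 + 2·100 = 25. Containment (⊇): the Bézout identity exhibits 25 as an element of (175, 100), giving (25) ⊆ (175, 100). Containment (⊆): since 25 | 175 and 25 | 100 (175 = 25·7, 100 = 25·4), every Z-linear combination of 175 and 100 is divisible by 25, so (175, 100) ⊆ (25). Therefore (175, 100) = (25), d = 25.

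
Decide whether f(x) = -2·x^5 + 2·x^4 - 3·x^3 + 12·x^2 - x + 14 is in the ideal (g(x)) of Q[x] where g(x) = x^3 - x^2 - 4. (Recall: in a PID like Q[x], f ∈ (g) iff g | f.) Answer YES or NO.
In Q[x] the ideal (g) consists of all multiples of g, so f ∈ (g) iff g | f, i.e. iff the remainder of f on division by g is 0. Divide f by g (g is monic, so eliminate the leading term of the running remainder at each step):
  leading term -2·x^5: subtract (-2·x^2)·g(x) = -2·x^5 + 2·x^4 + 8·x^2, leaving -3·x^3 + 4·x^2 - x + 14
  leading term -3·x^3: subtract (-3)·g(x) = -3·x^3 + 3·x^2 + 12, leaving x^2 - x + 2
The remainder r(x) = x^2 - x + 2 ≠ 0 (and deg r < deg g), so g ∤ f, i.e. f ∉ (g).

Final answer: NO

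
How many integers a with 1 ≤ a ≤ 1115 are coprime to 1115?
The number of a ∈ {1, ..., 1115} with gcd(a, 1115) = 1 is by definition Euler's totient φ(1115). φ is multiplicative, with φ(p^e) = p^e − p^(e−1). Factorise 1115 = 5 · 223. Then
  φ(1115) = (5 − 1) · (223 − 1) = 4 · 222 = 888.
So there are 888 such integers.

Final answer: 888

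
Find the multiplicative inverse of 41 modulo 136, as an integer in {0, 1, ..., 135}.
Apply the extended Euclidean algorithm to (136, 41), tracking rows (r, s, t) with s·136 + t·41 = r. Each division r_prev = q·r_cur + r_new produces the new row as (previous row) − q·(current row):
  row A: (136, 1, 0)   [1·136 + 0·41 = 136]
  row B: (41, 0, 1)   [0·136 + 1·41 = 41]
  136 = 3·41 + 13   → row C = row A − 3·row B = (13, 1, −3)   [check: 1·136 − 3·41 = 13]
  41 = 3·13 + 2   → row D = row B − 3·row C = (2, −3, 10)   [check: −3·136 + 10·41 = 2]
  13 = 6·2 + 1   → row E = row C − 6·row D = (1, 19, −63)   [check: 19·136 − 63·41 = 1]
  2 = 2·1 + 0   → remainder 0, stop. gcd = 1 (last nonzero row E).
The gcd is 1, so 41 is invertible mod 136. The last nonzero row gives 19·136 − 63·41 = 1, so t = −63. So 41^(−1) ≡ −63 ≡ 73 (mod 136). Verify: 41 · 73 = 2993 ≡ 1 (mod 136). ✓

Final answer: 41^(−1) ≡ 73 (mod 136)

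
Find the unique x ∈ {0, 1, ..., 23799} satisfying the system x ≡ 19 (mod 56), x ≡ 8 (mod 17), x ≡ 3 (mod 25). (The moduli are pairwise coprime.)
x ≡ 17603 (mod 23800); the representative in [0, 23800) is 17603

The moduli 56, 17, 25 are pairwise coprime, so by the CRT there is a unique solution mod 56·17·25 = 23800.
Solve by successive substitution. Start with x ≡ 19 (mod 56).
  Combine with x ≡ 8 (mod 17): write x = 19 + 56·t and require 19 + 56·t ≡ 8 (mod 17), i.e. 56·t ≡ 8 − 19 ≡ 6 (mod 17). Since 56^(−1) ≡ 7 (mod 17) (56 ≡ 5 (mod 17)), t ≡ 7·6 ≡ 8 (mod 17). So x ≡ 19 + 56·8 = 467 (mod 952).
  Combine with x ≡ 3 (mod 25): write x = 467 + 952·t and require 467 + 952·t ≡ 3 (mod 25), i.e. 952·t ≡ 3 − 467 ≡ 11 (mod 25). Since 952^(−1) ≡ 13 (mod 25) (952 ≡ 2 (mod 25)), t ≡ 13·11 ≡ 18 (mod 25). So x ≡ 467 + 952·18 = 17603 (mod 23800).
Unique solution in [0, 23800): x = 17603.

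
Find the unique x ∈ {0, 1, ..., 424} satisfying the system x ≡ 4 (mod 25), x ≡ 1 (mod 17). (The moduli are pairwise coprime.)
x ≡ 154 (mod 425); the representative in [0, 425) is 154

The moduli 25, 17 are pairwise coprime, so by the CRT there is a unique solution mod 25·17 = 425.
Solve by successive substitution. Start with x ≡ 4 (mod 25).
  Combine with x ≡ 1 (mod 17): write x = 4 + 25·t and require 4 + 25·t ≡ 1 (mod 17), i.e. 25·t ≡ 1 − 4 ≡ 14 (mod 17). Since 25^(−1) ≡ 15 (mod 17) (25 ≡ 8 (mod 17)), t ≡ 15·14 ≡ 6 (mod 17). So x ≡ 4 + 25·6 = 154 (mod 425).
Unique solution in [0, 425): x = 154.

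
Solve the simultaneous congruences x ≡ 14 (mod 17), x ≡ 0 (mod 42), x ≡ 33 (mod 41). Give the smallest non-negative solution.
x ≡ 3108 (mod 29274); the representative in [0, 29274) is 3108

The moduli 17, 42, 41 are pairwise coprime, so by the CRT there is a unique solution mod 17·42·41 = 29274.
Solve by successive substitution. Start with x ≡ 14 (mod 17).
  Combine with x ≡ 0 (mod 42): write x = 14 + 17·t and require 14 + 17·t ≡ 0 (mod 42), i.e. 17·t ≡ 0 − 14 ≡ 28 (mod 42). Since 17^(−1) ≡ 5 (mod 42), t ≡ 5·28 ≡ 14 (mod 42). So x ≡ 14 + 17·14 = 252 (mod 714).
  Combine with x ≡ 33 (mod 41): write x = 252 + 714·t and require 252 + 714·t ≡ 33 (mod 41), i.e. 714·t ≡ 33 − 252 ≡ 27 (mod 41). Since 714^(−1) ≡ 29 (mod 41) (714 ≡ 17 (mod 41)), t ≡ 29·27 ≡ 4 (mod 41). So x ≡ 252 + 714·4 = 3108 (mod 29274).
Unique solution in [0, 29274): x = 3108.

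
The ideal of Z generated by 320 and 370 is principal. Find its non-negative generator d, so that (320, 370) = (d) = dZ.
(320, 370) = (10); d = 10

In the PID Z, (a, b) is generated by gcd(a, b). Compute gcd(370, 320) with the extended Euclidean algorithm, tracking rows (r, s, t) with s·370 + t·320 = r:
  row A: (370, 1, 0)   [1·370 + 0·320 = 370]
  row B: (320, 0, 1)   [0·370 + 1·320 = 320]
  370 = 1·320 + 50   → row C = row A − 1·row B = (50, 1, −1)   [check: 1·370 − 1·320 = 50]
  320 = 6·50 + 20   → row D = row B − 6·row C = (20, −6, 7)   [check: −6·370 + 7·320 = 20]
  50 = 2·20 + 10   → row E = row C − 2·row D = (10, 13, −15)   [check: 13·370 − 15·320 = 10]
  20 = 2·10 + 0   → remainder 0, stop. gcd = 10 (last nonzero row E).
So gcd(320, 370) = 10, with Bézout identity 13·370 − 15·320 = 10. Containment (⊇): the Bézout identity exhibits 10 as an element of (320, 370), giving (10) ⊆ (320, 370). Containment (⊆): since 10 | 320 and 10 | 370 (320 = 10·32, 370 = 10·37), every Z-linear combination of 320 and 370 is divisible by 10, so (320, 370) ⊆ (10). Therefore (320, 370) = (10), d = 10.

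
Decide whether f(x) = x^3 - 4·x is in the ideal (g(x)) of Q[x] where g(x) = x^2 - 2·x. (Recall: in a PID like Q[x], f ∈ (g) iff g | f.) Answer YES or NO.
YES

In Q[x] the ideal (g) consists of all multiples of g, so f ∈ (g) iff g | f, i.e. iff the remainder of f on division by g is 0. Divide f by g (g is monic, so eliminate the leading term of the running remainder at each step):
  leading term x^3: subtract (x)·g(x) = x^3 - 2·x^2, leaving 2·x^2 - 4·x
  leading term 2·x^2: subtract (2)·g(x) = 2·x^2 - 4·x, leaving 0
The remainder is 0, so f(x) = g(x) · h(x) with h(x) = x + 2. Hence g | f, i.e. f ∈ (g).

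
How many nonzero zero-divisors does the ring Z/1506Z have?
In Z/1506Z each nonzero element is either a unit (gcd with 1506 is 1) or a zero-divisor (gcd > 1). The number of units is φ(1506): factorise 1506 = 2 · 3 · 251, so φ(1506) = (2 − 1) · (3 − 1) · (251 − 1) = 1 · 2 · 250 = 500. The nonzero elements number 1506 − 1 = 1505. Hence the nonzero zero-divisors number 1505 − 500 = 1005.

Final answer: Z/1506Z has 1005 nonzero zero-divisors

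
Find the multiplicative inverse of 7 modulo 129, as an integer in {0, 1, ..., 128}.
Apply the extended Euclidean algorithm to (129, 7), tracking rows (r, s, t) with s·129 + t·7 = r. Each division r_prev = q·r_cur + r_new produces the new row as (previous row) − q·(current row):
  row A: (129, 1, 0)   [1·129 + 0·7 = 129]
  row B: (7, 0, 1)   [0·129 + 1·7 = 7]
  129 = 18·7 + 3   → row C = row A − 18·row B = (3, 1, −18)   [check: 1·129 − 18·7 = 3]
  7 = 2·3 + 1   → row D = row B − 2·row C = (1, −2, 37)   [check: −2·129 + 37·7 = 1]
  3 = 3·1 + 0   → remainder 0, stop. gcd = 1 (last nonzero row D).
The gcd is 1, so 7 is invertible mod 129. The last nonzero row gives −2·129 + 37·7 = 1, so t = 37. So 7^(−1) ≡ 37 (mod 129). Verify: 7 · 37 = 259 ≡ 1 (mod 129). ✓

Final answer: 7^(−1) ≡ 37 (mod 129)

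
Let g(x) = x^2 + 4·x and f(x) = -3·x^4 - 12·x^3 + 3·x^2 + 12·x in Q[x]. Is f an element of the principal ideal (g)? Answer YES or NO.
YES

In Q[x] the ideal (g) consists of all multiples of g, so f ∈ (g) iff g | f, i.e. iff the remainder of f on division by g is 0. Divide f by g (g is monic, so eliminate the leading term of the running remainder at each step):
  leading term -3·x^4: subtract (-3·x^2)·g(x) = -3·x^4 - 12·x^3, leaving 3·x^2 + 12·x
  leading term 3·x^2: subtract (3)·g(x) = 3·x^2 + 12·x, leaving 0
The remainder is 0, so f(x) = g(x) · h(x) with h(x) = 3 - 3·x^2. Hence g | f, i.e. f ∈ (g).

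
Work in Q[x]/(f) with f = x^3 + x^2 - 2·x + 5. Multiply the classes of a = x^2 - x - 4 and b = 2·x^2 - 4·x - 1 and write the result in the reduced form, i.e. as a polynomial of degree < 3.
a · b ≡ 7·x^2 - 9·x + 44 (mod f(x))

First multiply in Q[x] without reducing: a · b = 2·x^4 - 6·x^3 - 5·x^2 + 17·x + 4. Now divide by f(x) = x^3 + x^2 - 2·x + 5, eliminating the leading term at each step:
  leading term 2·x^4: subtract (2·x)·f(x) = 2·x^4 + 2·x^3 - 4·x^2 + 10·x, leaving -8·x^3 - x^2 + 7·x + 4
  leading term -8·x^3: subtract (-8)·f(x) = -8·x^3 - 8·x^2 + 16·x - 40, leaving 7·x^2 - 9·x + 44
The degree is now < 3, so this is the remainder. Hence a · b ≡ 7·x^2 - 9·x + 44 in Q[x]/(f).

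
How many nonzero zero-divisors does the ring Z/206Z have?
Z/206Z has 103 nonzero zero-divisors

In Z/206Z each nonzero element is either a unit (gcd with 206 is 1) or a zero-divisor (gcd > 1). The number of units is φ(206): factorise 206 = 2 · 103, so φ(206) = (2 − 1) · (103 − 1) = 1 · 102 = 102. The nonzero elements number 206 − 1 = 205. Hence the nonzero zero-divisors number 205 − 102 = 103.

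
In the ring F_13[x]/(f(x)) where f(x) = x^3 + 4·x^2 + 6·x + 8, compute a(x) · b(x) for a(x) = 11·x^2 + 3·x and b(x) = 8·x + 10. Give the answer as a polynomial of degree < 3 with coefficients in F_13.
Multiply as integer polynomials: a · b = 88·x^3 + 134·x^2 + 30·x. Reducing coefficients mod 13: a · b ≡ 10·x^3 + 4·x^2 + 4·x. Now divide by f(x) = x^3 + 4·x^2 + 6·x + 8 in F_13[x], eliminating the leading term at each step:
  leading term 10·x^3: subtract (10)·f(x) = 10·x^3 + x^2 + 8·x + 2, leaving 3·x^2 + 9·x + 11 (coefficients mod 13)
The degree is now < 3, so this is the remainder. Hence a · b ≡ 3·x^2 + 9·x + 11 in F_13[x]/(f).

Final answer: a · b ≡ 3·x^2 + 9·x + 11 (mod f(x))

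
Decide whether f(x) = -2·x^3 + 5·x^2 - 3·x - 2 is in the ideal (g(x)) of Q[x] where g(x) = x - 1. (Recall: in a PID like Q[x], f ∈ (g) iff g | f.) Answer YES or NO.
NO

In Q[x] the ideal (g) consists of all multiples of g, so f ∈ (g) iff g | f, i.e. iff the remainder of f on division by g is 0. Divide f by g (g is monic, so eliminate the leading term of the running remainder at each step):
  leading term -2·x^3: subtract (-2·x^2)·g(x) = -2·x^3 + 2·x^2, leaving 3·x^2 - 3·x - 2
  leading term 3·x^2: subtract (3·x)·g(x) = 3·x^2 - 3·x, leaving -2
The remainder r(x) = -2 ≠ 0 (and deg r < deg g), so g ∤ f, i.e. f ∉ (g).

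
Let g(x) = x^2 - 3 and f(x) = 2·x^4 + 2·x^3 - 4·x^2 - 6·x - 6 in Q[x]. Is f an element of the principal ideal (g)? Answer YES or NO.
YES

In Q[x] the ideal (g) consists of all multiples of g, so f ∈ (g) iff g | f, i.e. iff the remainder of f on division by g is 0. Divide f by g (g is monic, so eliminate the leading term of the running remainder at each step):
  leading term 2·x^4: subtract (2·x^2)·g(x) = 2·x^4 - 6·x^2, leaving 2·x^3 + 2·x^2 - 6·x - 6
  leading term 2·x^3: subtract (2·x)·g(x) = 2·x^3 - 6·x, leaving 2·x^2 - 6
  leading term 2·x^2: subtract (2)·g(x) = 2·x^2 - 6, leaving 0
The remainder is 0, so f(x) = g(x) · h(x) with h(x) = 2·x^2 + 2·x + 2. Hence g | f, i.e. f ∈ (g).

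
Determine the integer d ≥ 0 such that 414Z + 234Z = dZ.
(414, 234) = (18); d = 18

In the PID Z, (a, b) is generated by gcd(a, b). Compute gcd(414, 234) with the extended Euclidean algorithm, tracking rows (r, s, t) with s·414 + t·234 = r:
  row A: (414, 1, 0)   [1·414 + 0·234 = 414]
  row B: (234, 0, 1)   [0·414 + 1·234 = 234]
  414 = 1·234 + 180   → row C = row A − 1·row B = (180, 1, −1)   [check: 1·414 − 1·234 = 180]
  234 = 1·180 + 54   → row D = row B − 1·row C = (54, −1, 2)   [check: −1·414 + 2·234 = 54]
  180 = 3·54 + 18   → row E = row C − 3·row D = (18, 4, −7)   [check: 4·414 − 7·234 = 18]
  54 = 3·18 + 0   → remainder 0, stop. gcd = 18 (last nonzero row E).
So gcd(414, 234) = 18, with Bézout identity 4·414 − 7·234 = 18. Containment (⊇): the Bézout identity exhibits 18 as an element of (414, 234), giving (18) ⊆ (414, 234). Containment (⊆): since 18 | 414 and 18 | 234 (414 = 18·23, 234 = 18·13), every Z-linear combination of 414 and 234 is divisible by 18, so (414, 234) ⊆ (18). Therefore (414, 234) = (18), d = 18.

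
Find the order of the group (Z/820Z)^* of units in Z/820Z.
(Z/820Z)^* consists of the classes a with gcd(a, 820) = 1, so its order is φ(820). φ is multiplicative, with φ(p^e) = p^e − p^(e−1). Factorise 820 = 2^2 · 5 · 41. Then
  φ(820) = (2^2 − 2^1) · (5 − 1) · (41 − 1) = 2 · 4 · 40 = 320.
Thus |(Z/820Z)^*| = 320.

Final answer: |(Z/820Z)^*| = 320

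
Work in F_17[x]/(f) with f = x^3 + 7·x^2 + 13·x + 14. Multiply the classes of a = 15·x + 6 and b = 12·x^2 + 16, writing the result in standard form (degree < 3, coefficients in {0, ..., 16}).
Multiply as integer polynomials: a · b = 180·x^3 + 72·x^2 + 240·x + 96. Reducing coefficients mod 17: a · b ≡ 10·x^3 + 4·x^2 + 2·x + 11. Now divide by f(x) = x^3 + 7·x^2 + 13·x + 14 in F_17[x], eliminating the leading term at each step:
  leading term 10·x^3: subtract (10)·f(x) = 10·x^3 + 2·x^2 + 11·x + 4, leaving 2·x^2 + 8·x + 7 (coefficients mod 17)
The degree is now < 3, so this is the remainder. Hence a · b ≡ 2·x^2 + 8·x + 7 in F_17[x]/(f).

Final answer: a · b ≡ 2·x^2 + 8·x + 7 (mod f(x))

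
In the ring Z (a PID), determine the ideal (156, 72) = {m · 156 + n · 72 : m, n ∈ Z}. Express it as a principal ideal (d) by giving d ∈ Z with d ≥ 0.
In the PID Z, (a, b) is generated by gcd(a, b). Compute gcd(156, 72) with the extended Euclidean algorithm, tracking rows (r, s, t) with s·156 + t·72 = r:
  row A: (156, 1, 0)   [1·156 + 0·72 = 156]
  row B: (72, 0, 1)   [0·156 + 1·72 = 72]
  156 = 2·72 + 12   → row C = row A − 2·row B = (12, 1, −2)   [check: 1·156 − 2·72 = 12]
  72 = 6·12 + 0   → remainder 0, stop. gcd = 12 (last nonzero row C).
So gcd(156, 72) = 12, with Bézout identity 1·156 − 2·72 = 12. Containment (⊇): the Bézout identity exhibits 12 as an element of (156, 72), giving (12) ⊆ (156, 72). Containment (⊆): since 12 | 156 and 12 | 72 (156 = 12·13, 72 = 12·6), every Z-linear combination of 156 and 72 is divisible by 12, so (156, 72) ⊆ (12). Therefore (156, 72) = (12), d = 12.

Final answer: (156, 72) = (12); d = 12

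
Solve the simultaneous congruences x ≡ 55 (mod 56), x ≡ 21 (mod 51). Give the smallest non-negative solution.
The moduli 56, 51 are pairwise coprime, so by the CRT there is a unique solution mod 56·51 = 2856.
Solve by successive substitution. Start with x ≡ 55 (mod 56).
  Combine with x ≡ 21 (mod 51): write x = 55 + 56·t and require 55 + 56·t ≡ 21 (mod 51), i.e. 56·t ≡ 21 − 55 ≡ 17 (mod 51). Since 56^(−1) ≡ 41 (mod 51) (56 ≡ 5 (mod 51)), t ≡ 41·17 ≡ 34 (mod 51). So x ≡ 55 + 56·34 = 1959 (mod 2856).
Unique solution in [0, 2856): x = 1959.

Final answer: x ≡ 1959 (mod 2856); the representative in [0, 2856) is 1959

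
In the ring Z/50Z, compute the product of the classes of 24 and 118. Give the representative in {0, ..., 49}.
32

Reduce the factors first: 118 ≡ 18 (mod 50), so 24 · 118 ≡ 24 · 18 (mod 50). 24 · 18 = 432. Dividing by 50: 432 = 8·50 + 32. So (24 · 118) mod 50 = 32.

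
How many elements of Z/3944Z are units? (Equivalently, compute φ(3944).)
An element a ∈ Z/3944Z is a unit iff gcd(a, 3944) = 1, so the number of units is φ(3944). φ is multiplicative, with φ(p^e) = p^e − p^(e−1). Factorise 3944 = 2^3 · 17 · 29. Then
  φ(3944) = (2^3 − 2^2) · (17 − 1) · (29 − 1) = 4 · 16 · 28 = 1792.

Final answer: Z/3944Z has φ(3944) = 1792 units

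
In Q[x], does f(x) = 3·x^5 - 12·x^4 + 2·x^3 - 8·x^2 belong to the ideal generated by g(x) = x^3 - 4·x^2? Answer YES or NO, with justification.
YES

In Q[x] the ideal (g) consists of all multiples of g, so f ∈ (g) iff g | f, i.e. iff the remainder of f on division by g is 0. Divide f by g (g is monic, so eliminate the leading term of the running remainder at each step):
  leading term 3·x^5: subtract (3·x^2)·g(x) = 3·x^5 - 12·x^4, leaving 2·x^3 - 8·x^2
  leading term 2·x^3: subtract (2)·g(x) = 2·x^3 - 8·x^2, leaving 0
The remainder is 0, so f(x) = g(x) · h(x) with h(x) = 3·x^2 + 2. Hence g | f, i.e. f ∈ (g).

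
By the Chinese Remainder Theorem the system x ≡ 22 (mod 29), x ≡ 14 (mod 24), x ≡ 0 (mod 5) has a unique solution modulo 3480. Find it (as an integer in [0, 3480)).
The moduli 29, 24, 5 are pairwise coprime, so by the CRT there is a unique solution mod 29·24·5 = 3480.
Solve by successive substitution. Start with x ≡ 22 (mod 29).
  Combine with x ≡ 14 (mod 24): write x = 22 + 29·t and require 22 + 29·t ≡ 14 (mod 24), i.e. 29·t ≡ 14 − 22 ≡ 16 (mod 24). Since 29^(−1) ≡ 5 (mod 24) (29 ≡ 5 (mod 24)), t ≡ 5·16 ≡ 8 (mod 24). So x ≡ 22 + 29·8 = 254 (mod 696).
  Combine with x ≡ 0 (mod 5): write x = 254 + 696·t and require 254 + 696·t ≡ 0 (mod 5), i.e. 696·t ≡ 0 − 254 ≡ 1 (mod 5). Since 696^(−1) ≡ 1 (mod 5) (696 ≡ 1 (mod 5)), t ≡ 1·1 ≡ 1 (mod 5). So x ≡ 254 + 696·1 = 950 (mod 3480).
Unique solution in [0, 3480): x = 950.

Final answer: x ≡ 950 (mod 3480); the representative in [0, 3480) is 950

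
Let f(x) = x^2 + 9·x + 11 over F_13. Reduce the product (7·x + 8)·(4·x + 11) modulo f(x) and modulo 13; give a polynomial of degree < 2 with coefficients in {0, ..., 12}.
a · b ≡ 1 (mod f(x))

Multiply as integer polynomials: a · b = 28·x^2 + 109·x + 88. Reducing coefficients mod 13: a · b ≡ 2·x^2 + 5·x + 10. Now divide by f(x) = x^2 + 9·x + 11 in F_13[x], eliminating the leading term at each step:
  leading term 2·x^2: subtract (2)·f(x) = 2·x^2 + 5·x + 9, leaving 1 (coefficients mod 13)
The degree is now < 2, so this is the remainder. Hence a · b ≡ 1 in F_13[x]/(f).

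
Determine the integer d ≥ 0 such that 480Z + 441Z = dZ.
(480, 441) = (3); d = 3

In the PID Z, (a, b) is generated by gcd(a, b). Compute gcd(480, 441) with the extended Euclidean algorithm, tracking rows (r, s, t) with s·480 + t·441 = r:
  row A: (480, 1, 0)   [1·480 + 0·441 = 480]
  row B: (441, 0, 1)   [0·480 + 1·441 = 441]
  480 = 1·441 + 39   → row C = row A − 1·row B = (39, 1, −1)   [check: 1·480 − 1·441 = 39]
  441 = 11·39 + 12   → row D = row B − 11·row C = (12, −11, 12)   [check: −11·480 + 12·441 = 12]
  39 = 3·12 + 3   → row E = row C − 3·row D = (3, 34, −37)   [check: 34·480 − 37·441 = 3]
  12 = 4·3 + 0   → remainder 0, stop. gcd = 3 (last nonzero row E).
So gcd(480, 441) = 3, with Bézout identity 34·480 − 37·441 = 3. Containment (⊇): the Bézout identity exhibits 3 as an element of (480, 441), giving (3) ⊆ (480, 441). Containment (⊆): since 3 | 480 and 3 | 441 (480 = 3·160, 441 = 3·147), every Z-linear combination of 480 and 441 is divisible by 3, so (480, 441) ⊆ (3). Therefore (480, 441) = (3), d = 3.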